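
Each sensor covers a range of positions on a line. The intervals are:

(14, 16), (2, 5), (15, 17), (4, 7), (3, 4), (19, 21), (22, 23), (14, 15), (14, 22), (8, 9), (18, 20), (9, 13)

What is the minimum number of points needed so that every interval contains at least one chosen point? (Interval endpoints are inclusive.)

Sort by right endpoint; whenever an interval is uncovered, place a point at its right end.
Sorted: [3,4] [2,5] [4,7] [8,9] [9,13] [14,15] [14,16] [15,17] [18,20] [19,21] [14,22] [22,23]
{[3,4],[2,5],[4,7]} hit by 4; {[8,9],[9,13]} hit by 9; {[14,15],[14,16],[15,17]} hit by 15; {[18,20],[19,21],[14,22]} hit by 20; {[22,23]} hit by 23.
Points: 4, 9, 15, 20, 23 (5 total).

5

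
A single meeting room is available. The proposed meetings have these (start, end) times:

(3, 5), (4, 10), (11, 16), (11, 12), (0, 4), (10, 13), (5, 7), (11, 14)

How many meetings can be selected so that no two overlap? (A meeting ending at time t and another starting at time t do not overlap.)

3

Order by finish time; keep every interval that doesn't clash with the previous kept one.
By end time: (0,4), (3,5), (5,7), (4,10), (11,12), (10,13), (11,14), (11,16).
Pick (0,4); next start ≥ 4 → (5,7); next start ≥ 7 → (11,12).
Selected 3 meetings.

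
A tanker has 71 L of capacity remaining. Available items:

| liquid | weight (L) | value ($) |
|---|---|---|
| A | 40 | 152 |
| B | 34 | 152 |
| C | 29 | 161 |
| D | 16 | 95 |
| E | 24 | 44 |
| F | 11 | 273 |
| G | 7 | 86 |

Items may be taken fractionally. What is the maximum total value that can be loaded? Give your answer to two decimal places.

650.76

Sort by value per unit weight and fill in that order.
Order: F (273/11=24.82) > G (86/7=12.29) > D (95/16=5.94) > C (161/29=5.55) > B (152/34=4.47) > A (152/40=3.80) > E (44/24=1.83)
Fill: take F (11 @ 273) → take G (7 @ 86) → take D (16 @ 95) → take C (29 @ 161) → take 8/34 of B → 35.76; 71/71 used.
Total value = 650.76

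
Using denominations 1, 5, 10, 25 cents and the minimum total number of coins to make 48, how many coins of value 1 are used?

3

Greedy: take as many of the largest coin as possible, then repeat with the remainder.
48 = 1×25 + 2×10 + 3×1
Count of 1: 3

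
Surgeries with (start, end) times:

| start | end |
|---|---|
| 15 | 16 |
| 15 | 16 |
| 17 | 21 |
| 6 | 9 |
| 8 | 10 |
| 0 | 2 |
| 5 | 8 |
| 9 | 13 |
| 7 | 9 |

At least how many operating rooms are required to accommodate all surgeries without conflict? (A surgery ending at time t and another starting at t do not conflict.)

The answer is the maximum number of intervals overlapping at any instant.
Events (time:±→running): 0:+→1 2:-→0 5:+→1 6:+→2 7:+→3 … peak 3.

3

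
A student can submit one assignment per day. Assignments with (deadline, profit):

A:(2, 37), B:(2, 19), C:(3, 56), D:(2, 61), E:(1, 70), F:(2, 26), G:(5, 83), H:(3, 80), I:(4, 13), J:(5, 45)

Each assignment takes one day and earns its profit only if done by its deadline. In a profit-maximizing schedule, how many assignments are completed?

By profit: G(d5,83), H(d3,80), E(d1,70), D(d2,61), C(d3,56), J(d5,45), A(d2,37), F(d2,26), B(d2,19), I(d4,13)
G→slot 5; H→slot 3; E→slot 1; D→slot 2; C skipped; J→slot 4; A skipped; F skipped; B skipped; I skipped.
5 of 10 scheduled.

5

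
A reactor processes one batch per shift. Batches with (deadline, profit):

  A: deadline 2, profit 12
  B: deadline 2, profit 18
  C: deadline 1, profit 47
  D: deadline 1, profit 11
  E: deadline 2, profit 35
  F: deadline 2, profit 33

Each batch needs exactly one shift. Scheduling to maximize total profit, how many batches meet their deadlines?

By profit: C(d1,47), E(d2,35), F(d2,33), B(d2,18), A(d2,12), D(d1,11)
C→slot 1; E→slot 2; F skipped; B skipped; A skipped; D skipped.
2 of 6 scheduled.

2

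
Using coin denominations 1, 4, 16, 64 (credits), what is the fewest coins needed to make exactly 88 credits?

Use the largest denomination that fits, subtract, and repeat.
88 − 1×64→24 − 1×16→8 − 2×4→0
Total coins = 1 + 1 + 2 = 4

4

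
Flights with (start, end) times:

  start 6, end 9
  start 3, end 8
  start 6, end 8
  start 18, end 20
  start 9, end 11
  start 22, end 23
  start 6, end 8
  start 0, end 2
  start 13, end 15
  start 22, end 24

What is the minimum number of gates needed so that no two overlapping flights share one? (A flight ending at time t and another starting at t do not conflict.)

4

Count concurrent intervals with a sweep; the peak is the room count.
starts: [0, 3, 6, 6, 6, 9, 13, 18, 22, 22]
ends:   [2, 8, 8, 8, 9, 11, 15, 20, 23, 24]
s0→1 e2→0 s3→1 s6→2 s6→3 s6→4  — peak 4.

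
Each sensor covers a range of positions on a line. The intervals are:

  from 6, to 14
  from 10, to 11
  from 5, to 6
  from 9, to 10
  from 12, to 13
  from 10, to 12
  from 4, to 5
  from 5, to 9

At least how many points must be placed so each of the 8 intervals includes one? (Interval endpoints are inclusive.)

Process intervals by earliest right end; each time one isn't hit yet, stab at its right endpoint.
By right end: [4,5]  [5,6]  [5,9]  [9,10]  [10,11]  [10,12]  [12,13]  [6,14]
[4,5] uncovered → point at 5; [9,10] uncovered → point at 10; [12,13] uncovered → point at 13.
Points: 5, 10, 13 (3 total).

3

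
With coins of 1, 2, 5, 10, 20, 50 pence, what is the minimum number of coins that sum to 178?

7

178 = 3×50 + 1×20 + 1×5 + 1×2 + 1×1
Total coins = 3 + 1 + 1 + 1 + 1 = 7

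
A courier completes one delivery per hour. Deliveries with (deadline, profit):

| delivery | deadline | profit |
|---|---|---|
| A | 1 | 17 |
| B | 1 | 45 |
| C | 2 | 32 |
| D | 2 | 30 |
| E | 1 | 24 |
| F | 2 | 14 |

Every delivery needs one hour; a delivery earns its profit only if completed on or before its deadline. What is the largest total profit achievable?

77

Take jobs in profit order; each goes to the latest open slot no later than its deadline.
By profit: B(d1,45), C(d2,32), D(d2,30), E(d1,24), A(d1,17), F(d2,14)
B→slot 1; C→slot 2; D skipped; E skipped; A skipped; F skipped.
Profit = 45 + 32 = 77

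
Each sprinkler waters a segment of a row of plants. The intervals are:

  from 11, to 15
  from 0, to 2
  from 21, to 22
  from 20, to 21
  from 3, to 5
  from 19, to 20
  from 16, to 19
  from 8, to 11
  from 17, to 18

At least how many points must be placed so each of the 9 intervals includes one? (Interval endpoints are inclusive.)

6

Process intervals by earliest right end; each time one isn't hit yet, stab at its right endpoint.
By right end: [0,2]  [3,5]  [8,11]  [11,15]  [17,18]  [16,19]  [19,20]  [20,21]  [21,22]
[0,2] uncovered → point at 2; [3,5] uncovered → point at 5; [8,11] uncovered → point at 11; [17,18] uncovered → point at 18; [19,20] uncovered → point at 20; [21,22] uncovered → point at 22.
Points: 2, 5, 11, 18, 20, 22 (6 total).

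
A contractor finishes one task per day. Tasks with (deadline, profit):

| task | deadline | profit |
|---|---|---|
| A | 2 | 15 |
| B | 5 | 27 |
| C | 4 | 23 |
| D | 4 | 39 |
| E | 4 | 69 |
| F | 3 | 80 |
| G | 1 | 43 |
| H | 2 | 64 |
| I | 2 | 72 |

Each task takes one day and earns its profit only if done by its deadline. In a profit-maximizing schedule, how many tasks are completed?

5

Sort by profit descending; place each in the latest free slot ≤ its deadline.
Profit order: F=80 I=72 E=69 H=64 G=43 D=39 B=27 C=23 A=15
Assign: F→slot 3, I→slot 2, E→slot 4, H→slot 1, G skipped, D skipped, B→slot 5, C skipped, A skipped.
Slots: [1:H] [2:I] [3:F] [4:E] [5:B]
5 of 9 scheduled.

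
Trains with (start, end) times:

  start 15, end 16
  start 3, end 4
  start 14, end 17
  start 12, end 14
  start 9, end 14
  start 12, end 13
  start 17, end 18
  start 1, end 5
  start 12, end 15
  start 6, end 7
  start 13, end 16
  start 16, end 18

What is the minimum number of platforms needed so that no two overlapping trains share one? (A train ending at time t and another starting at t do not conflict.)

The answer is the maximum number of intervals overlapping at any instant.
Events (time:±→running): 1:+→1 3:+→2 4:-→1 5:-→0 6:+→1 7:-→0 9:+→1 12:+→2 12:+→3 12:+→4 … peak 4.

4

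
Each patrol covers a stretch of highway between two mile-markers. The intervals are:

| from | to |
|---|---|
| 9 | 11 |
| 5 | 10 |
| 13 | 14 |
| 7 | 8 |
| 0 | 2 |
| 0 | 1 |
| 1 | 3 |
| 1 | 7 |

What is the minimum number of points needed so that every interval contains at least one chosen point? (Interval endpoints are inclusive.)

Sort by right endpoint; whenever an interval is uncovered, place a point at its right end.
Sorted: [0,1] [0,2] [1,3] [1,7] [7,8] [5,10] [9,11] [13,14]
{[0,1],[0,2],[1,3],[1,7]} hit by 1; {[7,8],[5,10]} hit by 8; {[9,11]} hit by 11; {[13,14]} hit by 14.
Points: 1, 8, 11, 14 (4 total).

4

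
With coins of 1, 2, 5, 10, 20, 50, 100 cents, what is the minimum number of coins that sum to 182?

Use the largest denomination that fits, subtract, and repeat.
182 = 1×100 + 1×50 + 1×20 + 1×10 + 1×2
Total coins = 1 + 1 + 1 + 1 + 1 = 5

5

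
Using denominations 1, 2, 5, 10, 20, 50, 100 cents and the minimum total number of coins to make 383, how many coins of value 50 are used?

383 = 3×100 + 1×50 + 1×20 + 1×10 + 1×2 + 1×1
Count of 50: 1

1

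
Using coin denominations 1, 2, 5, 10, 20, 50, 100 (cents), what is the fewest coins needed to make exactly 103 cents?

103 = 1×100 + 1×2 + 1×1
Total coins = 1 + 1 + 1 = 3

3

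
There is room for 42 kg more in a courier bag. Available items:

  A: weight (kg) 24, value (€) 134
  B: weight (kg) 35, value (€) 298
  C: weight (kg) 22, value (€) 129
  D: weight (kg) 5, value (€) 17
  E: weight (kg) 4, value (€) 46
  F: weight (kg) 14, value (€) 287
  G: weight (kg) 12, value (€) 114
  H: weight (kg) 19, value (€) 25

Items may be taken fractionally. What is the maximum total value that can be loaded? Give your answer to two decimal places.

549.17

Ratios (sorted): F 20.50, E 11.50, G 9.50, B 8.51, C 5.86, A 5.58, D 3.40, H 1.32
take F (14 @ 287); take E (4 @ 46); take G (12 @ 114); take 12/35 of B → 102.17. Capacity used 42/42.
Total value = 549.17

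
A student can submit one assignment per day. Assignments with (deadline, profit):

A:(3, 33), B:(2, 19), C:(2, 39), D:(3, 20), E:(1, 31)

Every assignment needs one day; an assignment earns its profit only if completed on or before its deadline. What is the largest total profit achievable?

Take jobs in profit order; each goes to the latest open slot no later than its deadline.
Profit order: C=39 A=33 E=31 D=20 B=19
Assign: C→slot 2, A→slot 3, E→slot 1, D skipped, B skipped.
Slots: [1:E] [2:C] [3:A]
Profit = 31 + 39 + 33 = 103

103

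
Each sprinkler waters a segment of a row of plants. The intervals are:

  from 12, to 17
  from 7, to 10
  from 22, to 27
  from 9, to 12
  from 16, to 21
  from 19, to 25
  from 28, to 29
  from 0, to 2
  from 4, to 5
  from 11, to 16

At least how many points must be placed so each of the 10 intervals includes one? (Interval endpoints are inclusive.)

By right end: [0,2]  [4,5]  [7,10]  [9,12]  [11,16]  [12,17]  [16,21]  [19,25]  [22,27]  [28,29]
[0,2] uncovered → point at 2; [4,5] uncovered → point at 5; [7,10] uncovered → point at 10; [11,16] uncovered → point at 16; [19,25] uncovered → point at 25; [28,29] uncovered → point at 29.
Points: 2, 5, 10, 16, 25, 29 (6 total).

6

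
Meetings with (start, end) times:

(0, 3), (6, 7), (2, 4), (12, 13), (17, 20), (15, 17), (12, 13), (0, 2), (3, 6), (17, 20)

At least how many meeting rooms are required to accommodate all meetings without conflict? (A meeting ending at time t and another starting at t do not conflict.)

starts: [0, 0, 2, 3, 6, 12, 12, 15, 17, 17]
ends:   [2, 3, 4, 6, 7, 13, 13, 17, 20, 20]
s0→1 s0→2  — peak 2.

2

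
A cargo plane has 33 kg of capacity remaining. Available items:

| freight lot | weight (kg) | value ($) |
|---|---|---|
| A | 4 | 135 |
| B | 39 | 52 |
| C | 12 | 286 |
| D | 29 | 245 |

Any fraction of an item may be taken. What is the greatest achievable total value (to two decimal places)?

564.62

Order: A (135/4=33.75) > C (286/12=23.83) > D (245/29=8.45) > B (52/39=1.33)
Fill: take A (4 @ 135) → take C (12 @ 286) → take 17/29 of D → 143.62; 33/33 used.
Total value = 564.62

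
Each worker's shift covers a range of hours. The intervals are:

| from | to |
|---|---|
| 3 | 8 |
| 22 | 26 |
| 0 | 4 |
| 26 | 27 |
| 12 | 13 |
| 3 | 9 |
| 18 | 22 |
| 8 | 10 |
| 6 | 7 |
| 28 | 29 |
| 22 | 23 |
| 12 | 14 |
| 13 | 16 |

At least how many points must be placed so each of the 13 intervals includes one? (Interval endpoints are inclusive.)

7

Sorted: [0,4] [6,7] [3,8] [3,9] [8,10] [12,13] [12,14] [13,16] [18,22] [22,23] [22,26] [26,27] [28,29]
{[0,4]} hit by 4; {[6,7],[3,8],[3,9]} hit by 7; {[8,10]} hit by 10; {[12,13],[12,14],[13,16]} hit by 13; {[18,22],[22,23],[22,26]} hit by 22; {[26,27]} hit by 27; {[28,29]} hit by 29.
Points: 4, 7, 10, 13, 22, 27, 29 (7 total).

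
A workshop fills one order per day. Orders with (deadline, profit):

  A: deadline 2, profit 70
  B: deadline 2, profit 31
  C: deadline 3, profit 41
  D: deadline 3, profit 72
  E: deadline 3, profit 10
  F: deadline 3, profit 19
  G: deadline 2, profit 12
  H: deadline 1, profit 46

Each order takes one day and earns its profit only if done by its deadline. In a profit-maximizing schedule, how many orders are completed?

By profit: D(d3,72), A(d2,70), H(d1,46), C(d3,41), B(d2,31), F(d3,19), G(d2,12), E(d3,10)
D→slot 3; A→slot 2; H→slot 1; C skipped; B skipped; F skipped; G skipped; E skipped.
3 of 8 scheduled.

3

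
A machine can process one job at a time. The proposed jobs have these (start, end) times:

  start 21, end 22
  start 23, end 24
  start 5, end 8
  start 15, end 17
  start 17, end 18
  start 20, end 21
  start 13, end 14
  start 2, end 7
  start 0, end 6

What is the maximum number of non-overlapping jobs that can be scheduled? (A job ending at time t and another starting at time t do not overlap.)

7

Sort by end time and greedily take each interval whose start is ≥ the last chosen end.
By end time: (0,6), (2,7), (5,8), (13,14), (15,17), (17,18), (20,21), (21,22), (23,24).
Pick (0,6); next start ≥ 6 → (13,14); next start ≥ 14 → (15,17); next start ≥ 17 → (17,18); next start ≥ 18 → (20,21); next start ≥ 21 → (21,22); next start ≥ 22 → (23,24).
Selected 7 jobs.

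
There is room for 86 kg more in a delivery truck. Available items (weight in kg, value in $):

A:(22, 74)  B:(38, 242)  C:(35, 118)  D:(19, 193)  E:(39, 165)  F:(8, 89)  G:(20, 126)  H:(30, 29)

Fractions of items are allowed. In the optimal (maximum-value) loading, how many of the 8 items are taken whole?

4

Sort by value per unit weight and fill in that order.
Ratios (sorted): F 11.12, D 10.16, B 6.37, G 6.30, E 4.23, C 3.37, A 3.36, H 0.97
take F (8 @ 89); take D (19 @ 193); take B (38 @ 242); take G (20 @ 126); take 1/39 of E → 4.23. Capacity used 86/86.
4 item(s) taken whole; one partial (take 1/39 of E).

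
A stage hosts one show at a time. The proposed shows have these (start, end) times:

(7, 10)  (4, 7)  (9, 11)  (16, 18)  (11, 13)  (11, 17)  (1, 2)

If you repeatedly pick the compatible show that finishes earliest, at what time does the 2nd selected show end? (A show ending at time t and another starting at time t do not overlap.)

7

Greedy by earliest finish: after sorting by end time, pick each interval compatible with the last pick.
Sorted by end: (1,2)  (4,7)  (7,10)  (9,11)  (11,13)  (11,17)  (16,18)
take (1,2); take (4,7); take (7,10); take (11,13); skip (11,17); take (16,18).
Selected: (1,2) (4,7) (7,10) (11,13) (16,18)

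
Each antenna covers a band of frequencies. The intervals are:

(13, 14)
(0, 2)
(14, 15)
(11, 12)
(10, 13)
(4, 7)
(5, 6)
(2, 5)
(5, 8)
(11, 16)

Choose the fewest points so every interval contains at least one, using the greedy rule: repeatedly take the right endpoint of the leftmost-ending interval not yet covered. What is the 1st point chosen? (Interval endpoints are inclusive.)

By right end: [0,2]  [2,5]  [5,6]  [4,7]  [5,8]  [11,12]  [10,13]  [13,14]  [14,15]  [11,16]
[0,2] uncovered → point at 2; [5,6] uncovered → point at 6; [11,12] uncovered → point at 12; [13,14] uncovered → point at 14.
Points: 2, 6, 12, 14 (4 total).

2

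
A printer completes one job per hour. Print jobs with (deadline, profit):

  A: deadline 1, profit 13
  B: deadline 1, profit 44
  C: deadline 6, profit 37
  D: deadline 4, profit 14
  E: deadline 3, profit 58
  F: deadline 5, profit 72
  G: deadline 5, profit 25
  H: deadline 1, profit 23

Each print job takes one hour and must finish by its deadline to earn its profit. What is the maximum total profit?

Sort by profit descending; place each in the latest free slot ≤ its deadline.
By profit: F(d5,72), E(d3,58), B(d1,44), C(d6,37), G(d5,25), H(d1,23), D(d4,14), A(d1,13)
F→slot 5; E→slot 3; B→slot 1; C→slot 6; G→slot 4; H skipped; D→slot 2; A skipped.
Profit = 44 + 14 + 58 + 25 + 72 + 37 = 250

250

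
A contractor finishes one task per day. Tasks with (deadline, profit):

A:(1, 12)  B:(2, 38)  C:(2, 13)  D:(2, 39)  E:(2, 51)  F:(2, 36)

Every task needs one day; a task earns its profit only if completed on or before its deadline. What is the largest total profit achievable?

90

Sort by profit descending; place each in the latest free slot ≤ its deadline.
By profit: E(d2,51), D(d2,39), B(d2,38), F(d2,36), C(d2,13), A(d1,12)
E→slot 2; D→slot 1; B skipped; F skipped; C skipped; A skipped.
Profit = 39 + 51 = 90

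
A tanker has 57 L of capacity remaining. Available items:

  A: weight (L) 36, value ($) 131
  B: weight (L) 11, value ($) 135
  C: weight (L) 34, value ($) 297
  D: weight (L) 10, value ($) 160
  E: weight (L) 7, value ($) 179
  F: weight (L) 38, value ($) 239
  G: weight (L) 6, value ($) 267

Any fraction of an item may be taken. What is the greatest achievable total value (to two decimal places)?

Greedy by value/weight ratio, highest first.
Ratios (sorted): G 44.50, E 25.57, D 16.00, B 12.27, C 8.74, F 6.29, A 3.64
take G (6 @ 267); take E (7 @ 179); take D (10 @ 160); take B (11 @ 135); take 23/34 of C → 200.91. Capacity used 57/57.
Total value = 941.91

941.91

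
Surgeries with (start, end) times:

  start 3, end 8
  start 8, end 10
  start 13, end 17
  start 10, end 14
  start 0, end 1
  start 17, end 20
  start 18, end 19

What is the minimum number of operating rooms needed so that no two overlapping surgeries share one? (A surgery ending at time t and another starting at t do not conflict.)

The answer is the maximum number of intervals overlapping at any instant.
starts: [0, 3, 8, 10, 13, 17, 18]
ends:   [1, 8, 10, 14, 17, 19, 20]
s0→1 e1→0 s3→1 e8→0 s8→1 e10→0 s10→1 s13→2  — peak 2.

2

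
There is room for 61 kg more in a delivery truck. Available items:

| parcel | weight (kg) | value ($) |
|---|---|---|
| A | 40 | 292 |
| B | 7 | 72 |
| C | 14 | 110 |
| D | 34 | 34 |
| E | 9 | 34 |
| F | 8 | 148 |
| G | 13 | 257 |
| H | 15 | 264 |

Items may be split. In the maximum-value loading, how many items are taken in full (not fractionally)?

Greedy by value/weight ratio, highest first.
Order: G (257/13=19.77) > F (148/8=18.50) > H (264/15=17.60) > B (72/7=10.29) > C (110/14=7.86) > A (292/40=7.30) > E (34/9=3.78) > D (34/34=1.00)
Fill: take G (13 @ 257) → take F (8 @ 148) → take H (15 @ 264) → take B (7 @ 72) → take C (14 @ 110) → take 4/40 of A → 29.20; 61/61 used.
5 item(s) taken whole; one partial (take 4/40 of A).

5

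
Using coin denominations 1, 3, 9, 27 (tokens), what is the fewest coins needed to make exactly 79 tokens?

7

79 − 2×27→25 − 2×9→7 − 2×3→1 − 1×1→0
Total coins = 2 + 2 + 2 + 1 = 7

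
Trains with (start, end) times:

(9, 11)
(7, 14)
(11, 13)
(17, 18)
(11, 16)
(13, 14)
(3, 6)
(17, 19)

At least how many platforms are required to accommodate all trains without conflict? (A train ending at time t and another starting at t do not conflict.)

3

The answer is the maximum number of intervals overlapping at any instant.
starts: [3, 7, 9, 11, 11, 13, 17, 17]
ends:   [6, 11, 13, 14, 14, 16, 18, 19]
s3→1 e6→0 s7→1 s9→2 e11→1 s11→2 s11→3  — peak 3.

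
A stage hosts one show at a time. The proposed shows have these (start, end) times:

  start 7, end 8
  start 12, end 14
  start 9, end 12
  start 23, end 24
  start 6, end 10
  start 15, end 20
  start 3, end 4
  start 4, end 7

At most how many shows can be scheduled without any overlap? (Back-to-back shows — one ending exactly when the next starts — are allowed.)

Sort by end time and greedily take each interval whose start is ≥ the last chosen end.
Sorted by end: (3,4)  (4,7)  (7,8)  (6,10)  (9,12)  (12,14)  (15,20)  (23,24)
take (3,4); take (4,7); take (7,8); take (9,12); take (12,14); take (15,20); take (23,24).
Selected 7 shows.

7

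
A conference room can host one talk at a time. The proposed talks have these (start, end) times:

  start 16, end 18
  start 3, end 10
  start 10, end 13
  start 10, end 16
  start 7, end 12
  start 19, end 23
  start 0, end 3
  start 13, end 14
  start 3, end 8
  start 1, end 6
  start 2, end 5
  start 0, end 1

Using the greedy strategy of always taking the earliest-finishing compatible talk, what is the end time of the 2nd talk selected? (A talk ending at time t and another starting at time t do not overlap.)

Sort by end time and greedily take each interval whose start is ≥ the last chosen end.
Sorted by end: (0,1)  (0,3)  (2,5)  (1,6)  (3,8)  (3,10)  (7,12)  (10,13)  (13,14)  (10,16)  (16,18)  (19,23)
take (0,1); take (2,5); skip (3,8); take (7,12); skip (10,13); take (13,14); take (16,18); take (19,23).
Selected: (0,1) (2,5) (7,12) (13,14) (16,18) (19,23)

5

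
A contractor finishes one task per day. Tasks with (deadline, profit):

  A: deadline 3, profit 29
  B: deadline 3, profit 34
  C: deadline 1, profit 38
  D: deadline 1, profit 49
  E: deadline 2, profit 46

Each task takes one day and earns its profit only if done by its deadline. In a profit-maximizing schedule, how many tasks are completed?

3

Take jobs in profit order; each goes to the latest open slot no later than its deadline.
By profit: D(d1,49), E(d2,46), C(d1,38), B(d3,34), A(d3,29)
D→slot 1; E→slot 2; C skipped; B→slot 3; A skipped.
3 of 5 scheduled.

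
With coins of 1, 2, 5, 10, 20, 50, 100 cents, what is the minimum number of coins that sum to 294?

Use the largest denomination that fits, subtract, and repeat.
294 = 2×100 + 1×50 + 2×20 + 2×2
Total coins = 2 + 1 + 2 + 2 = 7

7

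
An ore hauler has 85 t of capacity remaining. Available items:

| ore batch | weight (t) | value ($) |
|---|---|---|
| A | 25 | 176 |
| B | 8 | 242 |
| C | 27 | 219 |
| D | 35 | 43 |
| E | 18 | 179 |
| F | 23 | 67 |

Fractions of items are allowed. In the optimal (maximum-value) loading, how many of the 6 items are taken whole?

Order: B (242/8=30.25) > E (179/18=9.94) > C (219/27=8.11) > A (176/25=7.04) > F (67/23=2.91) > D (43/35=1.23)
Fill: take B (8 @ 242) → take E (18 @ 179) → take C (27 @ 219) → take A (25 @ 176) → take 7/23 of F → 20.39; 85/85 used.
4 item(s) taken whole; one partial (take 7/23 of F).

4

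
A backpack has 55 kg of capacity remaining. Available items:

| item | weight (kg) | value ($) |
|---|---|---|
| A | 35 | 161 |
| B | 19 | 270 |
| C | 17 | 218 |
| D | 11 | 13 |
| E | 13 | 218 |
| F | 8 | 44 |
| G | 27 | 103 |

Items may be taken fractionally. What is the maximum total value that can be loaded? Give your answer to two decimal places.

739.00

Sort by value per unit weight and fill in that order.
Order: E (218/13=16.77) > B (270/19=14.21) > C (218/17=12.82) > F (44/8=5.50) > A (161/35=4.60) > G (103/27=3.81) > D (13/11=1.18)
Fill: take E (13 @ 218) → take B (19 @ 270) → take C (17 @ 218) → take 6/8 of F → 33.00; 55/55 used.
Total value = 739.00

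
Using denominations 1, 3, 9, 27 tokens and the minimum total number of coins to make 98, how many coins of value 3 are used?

2

Greedy: take as many of the largest coin as possible, then repeat with the remainder.
98 − 3×27→17 − 1×9→8 − 2×3→2 − 2×1→0
Count of 3: 2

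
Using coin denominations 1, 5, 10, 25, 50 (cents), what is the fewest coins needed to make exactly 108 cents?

Use the largest denomination that fits, subtract, and repeat.
108 = 2×50 + 1×5 + 3×1
Total coins = 2 + 1 + 3 = 6

6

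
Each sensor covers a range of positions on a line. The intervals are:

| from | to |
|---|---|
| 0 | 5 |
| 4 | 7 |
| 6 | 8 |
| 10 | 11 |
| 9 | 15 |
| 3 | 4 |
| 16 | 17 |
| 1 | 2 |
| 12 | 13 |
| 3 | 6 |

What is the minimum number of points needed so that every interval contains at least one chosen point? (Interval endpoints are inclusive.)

Sort by right endpoint; whenever an interval is uncovered, place a point at its right end.
By right end: [1,2]  [3,4]  [0,5]  [3,6]  [4,7]  [6,8]  [10,11]  [12,13]  [9,15]  [16,17]
[1,2] uncovered → point at 2; [3,4] uncovered → point at 4; [6,8] uncovered → point at 8; [10,11] uncovered → point at 11; [12,13] uncovered → point at 13; [16,17] uncovered → point at 17.
Points: 2, 4, 8, 11, 13, 17 (6 total).

6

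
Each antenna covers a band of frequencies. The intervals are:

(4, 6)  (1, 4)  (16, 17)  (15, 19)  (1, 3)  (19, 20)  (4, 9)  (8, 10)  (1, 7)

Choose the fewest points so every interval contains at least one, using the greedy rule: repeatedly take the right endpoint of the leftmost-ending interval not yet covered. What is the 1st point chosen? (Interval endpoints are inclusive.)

Sort by right endpoint; whenever an interval is uncovered, place a point at its right end.
By right end: [1,3]  [1,4]  [4,6]  [1,7]  [4,9]  [8,10]  [16,17]  [15,19]  [19,20]
[1,3] uncovered → point at 3; [4,6] uncovered → point at 6; [8,10] uncovered → point at 10; [16,17] uncovered → point at 17; [19,20] uncovered → point at 20.
Points: 3, 6, 10, 17, 20 (5 total).

3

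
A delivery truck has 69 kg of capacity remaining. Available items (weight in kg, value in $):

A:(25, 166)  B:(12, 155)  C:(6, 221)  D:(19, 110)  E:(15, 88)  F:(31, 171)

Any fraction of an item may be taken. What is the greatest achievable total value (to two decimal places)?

Greedy by value/weight ratio, highest first.
Order: C (221/6=36.83) > B (155/12=12.92) > A (166/25=6.64) > E (88/15=5.87) > D (110/19=5.79) > F (171/31=5.52)
Fill: take C (6 @ 221) → take B (12 @ 155) → take A (25 @ 166) → take E (15 @ 88) → take 11/19 of D → 63.68; 69/69 used.
Total value = 693.68

693.68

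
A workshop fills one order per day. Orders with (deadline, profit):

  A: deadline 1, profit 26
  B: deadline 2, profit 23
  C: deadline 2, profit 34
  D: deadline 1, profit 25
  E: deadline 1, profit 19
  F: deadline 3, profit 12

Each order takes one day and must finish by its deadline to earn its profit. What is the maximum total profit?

Sort by profit descending; place each in the latest free slot ≤ its deadline.
By profit: C(d2,34), A(d1,26), D(d1,25), B(d2,23), E(d1,19), F(d3,12)
C→slot 2; A→slot 1; D skipped; B skipped; E skipped; F→slot 3.
Profit = 26 + 34 + 12 = 72

72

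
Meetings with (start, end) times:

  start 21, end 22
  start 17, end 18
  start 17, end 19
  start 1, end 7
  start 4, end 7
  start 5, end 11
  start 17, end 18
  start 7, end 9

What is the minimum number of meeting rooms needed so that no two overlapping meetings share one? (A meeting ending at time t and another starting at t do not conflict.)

3

The answer is the maximum number of intervals overlapping at any instant.
starts: [1, 4, 5, 7, 17, 17, 17, 21]
ends:   [7, 7, 9, 11, 18, 18, 19, 22]
s1→1 s4→2 s5→3  — peak 3.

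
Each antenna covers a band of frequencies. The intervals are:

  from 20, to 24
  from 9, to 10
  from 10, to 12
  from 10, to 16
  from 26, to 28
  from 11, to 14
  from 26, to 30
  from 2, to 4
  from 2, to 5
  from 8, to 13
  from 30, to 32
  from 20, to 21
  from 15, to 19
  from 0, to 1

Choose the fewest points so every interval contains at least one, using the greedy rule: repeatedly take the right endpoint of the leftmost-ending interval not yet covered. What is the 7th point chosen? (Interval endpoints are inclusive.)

28

Sorted: [0,1] [2,4] [2,5] [9,10] [10,12] [8,13] [11,14] [10,16] [15,19] [20,21] [20,24] [26,28] [26,30] [30,32]
{[0,1]} hit by 1; {[2,4],[2,5]} hit by 4; {[9,10],[10,12],[8,13]} hit by 10; {[11,14],[10,16]} hit by 14; {[15,19]} hit by 19; {[20,21],[20,24]} hit by 21; {[26,28],[26,30]} hit by 28; {[30,32]} hit by 32.
Points: 1, 4, 10, 14, 19, 21, 28, 32 (8 total).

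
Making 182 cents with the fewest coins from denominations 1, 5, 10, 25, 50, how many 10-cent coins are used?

Use the largest denomination that fits, subtract, and repeat.
182 = 3×50 + 1×25 + 1×5 + 2×1
Count of 10: 0

0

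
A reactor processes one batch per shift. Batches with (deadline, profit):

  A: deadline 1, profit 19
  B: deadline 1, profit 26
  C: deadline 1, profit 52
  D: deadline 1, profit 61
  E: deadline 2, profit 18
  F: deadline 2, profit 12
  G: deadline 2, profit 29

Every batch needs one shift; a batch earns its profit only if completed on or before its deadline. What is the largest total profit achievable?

90

Take jobs in profit order; each goes to the latest open slot no later than its deadline.
Profit order: D=61 C=52 G=29 B=26 A=19 E=18 F=12
Assign: D→slot 1, C skipped, G→slot 2, B skipped, A skipped, E skipped, F skipped.
Slots: [1:D] [2:G]
Profit = 61 + 29 = 90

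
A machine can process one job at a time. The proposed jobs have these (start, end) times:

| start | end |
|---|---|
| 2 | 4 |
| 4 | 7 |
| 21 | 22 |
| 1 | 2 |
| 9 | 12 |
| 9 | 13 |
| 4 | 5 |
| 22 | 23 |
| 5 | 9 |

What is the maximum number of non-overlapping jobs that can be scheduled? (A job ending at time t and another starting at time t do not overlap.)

7

Sort by end time and greedily take each interval whose start is ≥ the last chosen end.
By end time: (1,2), (2,4), (4,5), (4,7), (5,9), (9,12), (9,13), (21,22), (22,23).
Pick (1,2); next start ≥ 2 → (2,4); next start ≥ 4 → (4,5); next start ≥ 5 → (5,9); next start ≥ 9 → (9,12); next start ≥ 12 → (21,22); next start ≥ 22 → (22,23).
Selected 7 jobs.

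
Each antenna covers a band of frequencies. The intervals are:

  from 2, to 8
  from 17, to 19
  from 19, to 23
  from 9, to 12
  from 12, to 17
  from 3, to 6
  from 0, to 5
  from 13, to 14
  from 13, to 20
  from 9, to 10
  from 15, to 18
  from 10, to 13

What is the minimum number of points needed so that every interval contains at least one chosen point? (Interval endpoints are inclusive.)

Sorted: [0,5] [3,6] [2,8] [9,10] [9,12] [10,13] [13,14] [12,17] [15,18] [17,19] [13,20] [19,23]
{[0,5],[3,6],[2,8]} hit by 5; {[9,10],[9,12],[10,13]} hit by 10; {[13,14],[12,17]} hit by 14; {[15,18],[17,19],[13,20]} hit by 18; {[19,23]} hit by 23.
Points: 5, 10, 14, 18, 23 (5 total).

5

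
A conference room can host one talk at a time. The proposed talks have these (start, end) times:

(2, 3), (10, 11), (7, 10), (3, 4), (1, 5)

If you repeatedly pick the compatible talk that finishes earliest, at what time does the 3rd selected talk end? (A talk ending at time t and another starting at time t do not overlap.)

10

By end time: (2,3), (3,4), (1,5), (7,10), (10,11).
Pick (2,3); next start ≥ 3 → (3,4); next start ≥ 4 → (7,10); next start ≥ 10 → (10,11).
Selected: (2,3) (3,4) (7,10) (10,11)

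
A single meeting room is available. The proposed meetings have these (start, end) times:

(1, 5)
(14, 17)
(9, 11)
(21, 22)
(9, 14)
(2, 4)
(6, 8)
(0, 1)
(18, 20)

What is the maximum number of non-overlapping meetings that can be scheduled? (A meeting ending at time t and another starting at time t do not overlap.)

7

Sorted by end: (0,1)  (2,4)  (1,5)  (6,8)  (9,11)  (9,14)  (14,17)  (18,20)  (21,22)
take (0,1); take (2,4); take (6,8); take (9,11); take (14,17); take (18,20); take (21,22).
Selected 7 meetings.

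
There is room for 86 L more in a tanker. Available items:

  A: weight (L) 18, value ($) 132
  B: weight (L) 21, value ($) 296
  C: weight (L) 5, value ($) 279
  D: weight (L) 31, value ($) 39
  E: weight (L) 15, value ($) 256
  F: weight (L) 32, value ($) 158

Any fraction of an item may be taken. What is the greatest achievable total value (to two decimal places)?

1096.31

Ratios (sorted): C 55.80, E 17.07, B 14.10, A 7.33, F 4.94, D 1.26
take C (5 @ 279); take E (15 @ 256); take B (21 @ 296); take A (18 @ 132); take 27/32 of F → 133.31. Capacity used 86/86.
Total value = 1096.31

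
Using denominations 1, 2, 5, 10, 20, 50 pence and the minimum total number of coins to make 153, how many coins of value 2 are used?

1

Use the largest denomination that fits, subtract, and repeat.
153 = 3×50 + 1×2 + 1×1
Count of 2: 1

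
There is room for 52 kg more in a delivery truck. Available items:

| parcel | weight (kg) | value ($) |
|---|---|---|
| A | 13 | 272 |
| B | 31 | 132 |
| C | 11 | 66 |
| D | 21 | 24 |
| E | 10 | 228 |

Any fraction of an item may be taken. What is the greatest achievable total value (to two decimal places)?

Greedy by value/weight ratio, highest first.
Ratios (sorted): E 22.80, A 20.92, C 6.00, B 4.26, D 1.14
take E (10 @ 228); take A (13 @ 272); take C (11 @ 66); take 18/31 of B → 76.65. Capacity used 52/52.
Total value = 642.65

642.65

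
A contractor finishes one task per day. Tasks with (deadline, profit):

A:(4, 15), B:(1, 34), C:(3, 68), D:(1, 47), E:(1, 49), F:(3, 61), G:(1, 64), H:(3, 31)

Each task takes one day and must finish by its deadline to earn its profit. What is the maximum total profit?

208

Sort by profit descending; place each in the latest free slot ≤ its deadline.
Profit order: C=68 G=64 F=61 E=49 D=47 B=34 H=31 A=15
Assign: C→slot 3, G→slot 1, F→slot 2, E skipped, D skipped, B skipped, H skipped, A→slot 4.
Slots: [1:G] [2:F] [3:C] [4:A]
Profit = 64 + 61 + 68 + 15 = 208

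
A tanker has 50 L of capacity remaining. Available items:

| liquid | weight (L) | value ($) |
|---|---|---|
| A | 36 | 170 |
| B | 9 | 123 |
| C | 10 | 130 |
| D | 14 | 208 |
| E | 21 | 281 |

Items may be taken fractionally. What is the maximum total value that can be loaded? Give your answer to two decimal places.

Greedy by value/weight ratio, highest first.
Order: D (208/14=14.86) > B (123/9=13.67) > E (281/21=13.38) > C (130/10=13.00) > A (170/36=4.72)
Fill: take D (14 @ 208) → take B (9 @ 123) → take E (21 @ 281) → take 6/10 of C → 78.00; 50/50 used.
Total value = 690.00

690.00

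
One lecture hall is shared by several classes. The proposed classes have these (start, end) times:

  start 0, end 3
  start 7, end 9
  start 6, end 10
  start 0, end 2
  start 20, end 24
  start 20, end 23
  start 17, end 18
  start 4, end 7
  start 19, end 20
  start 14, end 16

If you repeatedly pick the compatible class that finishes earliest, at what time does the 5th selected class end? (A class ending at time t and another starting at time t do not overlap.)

Sorted by end: (0,2)  (0,3)  (4,7)  (7,9)  (6,10)  (14,16)  (17,18)  (19,20)  (20,23)  (20,24)
take (0,2); skip (0,3); take (4,7); take (7,9); skip (6,10); take (14,16); take (17,18); take (19,20); take (20,23).
Selected: (0,2) (4,7) (7,9) (14,16) (17,18) (19,20) (20,23)

18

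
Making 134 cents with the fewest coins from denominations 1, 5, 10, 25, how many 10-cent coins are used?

0

134 − 5×25→9 − 1×5→4 − 4×1→0
Count of 10: 0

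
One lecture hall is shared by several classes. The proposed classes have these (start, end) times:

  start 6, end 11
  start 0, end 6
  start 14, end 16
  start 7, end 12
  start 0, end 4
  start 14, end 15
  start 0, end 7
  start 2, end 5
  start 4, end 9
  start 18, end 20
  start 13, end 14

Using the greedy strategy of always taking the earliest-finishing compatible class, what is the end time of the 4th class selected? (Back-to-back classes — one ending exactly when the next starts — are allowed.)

15

Sort by end time and greedily take each interval whose start is ≥ the last chosen end.
By end time: (0,4), (2,5), (0,6), (0,7), (4,9), (6,11), (7,12), (13,14), (14,15), (14,16), (18,20).
Pick (0,4); next start ≥ 4 → (4,9); next start ≥ 9 → (13,14); next start ≥ 14 → (14,15); next start ≥ 15 → (18,20).
Selected: (0,4) (4,9) (13,14) (14,15) (18,20)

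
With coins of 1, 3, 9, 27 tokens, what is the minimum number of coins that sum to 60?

4

60 − 2×27→6 − 2×3→0
Total coins = 2 + 2 = 4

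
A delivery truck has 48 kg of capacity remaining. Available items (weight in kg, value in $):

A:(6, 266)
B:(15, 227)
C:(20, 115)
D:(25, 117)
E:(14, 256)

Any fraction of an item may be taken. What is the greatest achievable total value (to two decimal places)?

Order: A (266/6=44.33) > E (256/14=18.29) > B (227/15=15.13) > C (115/20=5.75) > D (117/25=4.68)
Fill: take A (6 @ 266) → take E (14 @ 256) → take B (15 @ 227) → take 13/20 of C → 74.75; 48/48 used.
Total value = 823.75

823.75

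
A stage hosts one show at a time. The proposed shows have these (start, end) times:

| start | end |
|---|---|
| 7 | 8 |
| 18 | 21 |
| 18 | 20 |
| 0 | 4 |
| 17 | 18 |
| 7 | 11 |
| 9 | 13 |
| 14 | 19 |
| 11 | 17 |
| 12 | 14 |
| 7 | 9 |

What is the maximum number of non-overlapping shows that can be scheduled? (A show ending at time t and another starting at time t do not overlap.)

Sorted by end: (0,4)  (7,8)  (7,9)  (7,11)  (9,13)  (12,14)  (11,17)  (17,18)  (14,19)  (18,20)  (18,21)
take (0,4); take (7,8); take (9,13); skip (11,17); take (17,18); take (18,20); skip (18,21).
Selected 5 shows.

5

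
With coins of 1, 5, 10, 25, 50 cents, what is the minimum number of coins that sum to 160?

4

160 = 3×50 + 1×10
Total coins = 3 + 1 = 4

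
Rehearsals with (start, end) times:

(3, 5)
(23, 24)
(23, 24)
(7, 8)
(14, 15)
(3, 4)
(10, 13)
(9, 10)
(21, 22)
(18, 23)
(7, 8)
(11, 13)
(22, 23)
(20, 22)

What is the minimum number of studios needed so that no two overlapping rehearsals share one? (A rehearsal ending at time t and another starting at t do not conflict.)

3

Count concurrent intervals with a sweep; the peak is the room count.
Events (time:±→running): 3:+→1 3:+→2 4:-→1 5:-→0 7:+→1 7:+→2 8:-→1 8:-→0 9:+→1 10:-→0 10:+→1 11:+→2 13:-→1 13:-→0 14:+→1 15:-→0 18:+→1 20:+→2 21:+→3 … peak 3.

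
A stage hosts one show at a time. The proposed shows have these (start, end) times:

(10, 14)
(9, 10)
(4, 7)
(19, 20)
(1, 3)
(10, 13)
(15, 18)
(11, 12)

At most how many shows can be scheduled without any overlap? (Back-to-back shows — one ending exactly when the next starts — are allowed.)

Sorted by end: (1,3)  (4,7)  (9,10)  (11,12)  (10,13)  (10,14)  (15,18)  (19,20)
take (1,3); take (4,7); take (9,10); take (11,12); skip (10,14); take (15,18); take (19,20).
Selected 6 shows.

6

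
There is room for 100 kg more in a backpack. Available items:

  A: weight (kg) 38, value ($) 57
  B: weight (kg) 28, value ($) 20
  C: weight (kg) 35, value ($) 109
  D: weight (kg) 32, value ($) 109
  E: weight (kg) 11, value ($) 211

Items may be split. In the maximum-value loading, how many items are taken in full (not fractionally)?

3

Greedy by value/weight ratio, highest first.
Order: E (211/11=19.18) > D (109/32=3.41) > C (109/35=3.11) > A (57/38=1.50) > B (20/28=0.71)
Fill: take E (11 @ 211) → take D (32 @ 109) → take C (35 @ 109) → take 22/38 of A → 33.00; 100/100 used.
3 item(s) taken whole; one partial (take 22/38 of A).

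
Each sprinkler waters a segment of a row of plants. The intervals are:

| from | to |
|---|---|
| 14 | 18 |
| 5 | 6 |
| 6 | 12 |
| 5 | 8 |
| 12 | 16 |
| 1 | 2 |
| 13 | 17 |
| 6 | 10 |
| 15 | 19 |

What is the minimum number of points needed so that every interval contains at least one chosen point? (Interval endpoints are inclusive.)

3

Process intervals by earliest right end; each time one isn't hit yet, stab at its right endpoint.
By right end: [1,2]  [5,6]  [5,8]  [6,10]  [6,12]  [12,16]  [13,17]  [14,18]  [15,19]
[1,2] uncovered → point at 2; [5,6] uncovered → point at 6; [12,16] uncovered → point at 16.
Points: 2, 6, 16 (3 total).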